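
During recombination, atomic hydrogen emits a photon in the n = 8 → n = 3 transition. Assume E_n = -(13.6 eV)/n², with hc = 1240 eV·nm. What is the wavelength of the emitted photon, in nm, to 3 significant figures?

955 nm

ΔE = 13.60 × (1/3² − 1/8²) = 13.60 × 0.09549 = 1.299 eV.
λ = hc/ΔE = 1240 / 1.299 = 955 nm.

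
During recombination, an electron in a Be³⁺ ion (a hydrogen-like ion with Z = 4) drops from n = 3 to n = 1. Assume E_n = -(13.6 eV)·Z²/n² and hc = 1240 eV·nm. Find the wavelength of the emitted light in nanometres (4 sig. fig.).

For Z = 4 the level energies scale as Z², so the effective Rydberg energy is 13.6 × 16 = 217.6 eV.
ΔE = 217.6 × (1/1² − 1/3²) = 217.6 × 0.8889 = 193.4 eV.
λ = hc/ΔE = 1240 / 193.4 = 6.411 nm.

6.411 nm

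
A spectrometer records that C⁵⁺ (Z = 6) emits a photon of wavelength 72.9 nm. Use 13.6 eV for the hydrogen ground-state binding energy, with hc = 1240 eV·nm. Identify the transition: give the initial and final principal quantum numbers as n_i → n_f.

n_i = 6, n_f = 4

The photon energy is ΔE = hc/λ = 1240 / 72.9 = 17.01 eV.
With Z = 6, ΔE = 489.6 × (1/n_f² − 1/n_i²), so 1/n_f² − 1/n_i² = 0.03474.
Trying n_f = 4 gives 1/n_i² = 0.02776, i.e. n_i ≈ 6; this pair matches.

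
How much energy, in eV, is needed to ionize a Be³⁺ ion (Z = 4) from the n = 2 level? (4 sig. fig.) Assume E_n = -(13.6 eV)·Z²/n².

54.40 eV

E_n = −13.6 Z²/n² = −217.6/n² eV for Z = 4.
E_2 = −217.6/4 = −54.40 eV, so ionization (to E = 0) requires 54.40 eV.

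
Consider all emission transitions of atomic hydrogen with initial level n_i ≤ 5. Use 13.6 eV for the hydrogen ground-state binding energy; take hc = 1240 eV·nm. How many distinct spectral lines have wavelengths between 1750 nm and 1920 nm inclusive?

Enumerate all n_i → n_f pairs with 1 ≤ n_f < n_i ≤ 5 and compute λ = 1240 / [13.6·1·(1/n_f² − 1/n_i²)].
Lines falling in [1750, 1920] nm: 4→3 (1876 nm).

1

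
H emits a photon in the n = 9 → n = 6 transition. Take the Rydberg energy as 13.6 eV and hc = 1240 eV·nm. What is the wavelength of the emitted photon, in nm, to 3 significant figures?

5910 nm

ΔE = 13.60 × (1/6² − 1/9²) = 13.60 × 0.01543 = 0.2099 eV.
λ = hc/ΔE = 1240 / 0.2099 = 5910 nm.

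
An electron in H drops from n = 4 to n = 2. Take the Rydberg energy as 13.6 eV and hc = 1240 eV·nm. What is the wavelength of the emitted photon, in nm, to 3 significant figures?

ΔE = 13.60 × (1/2² − 1/4²) = 13.60 × 0.1875 = 2.550 eV.
λ = hc/ΔE = 1240 / 2.550 = 486 nm.

486 nm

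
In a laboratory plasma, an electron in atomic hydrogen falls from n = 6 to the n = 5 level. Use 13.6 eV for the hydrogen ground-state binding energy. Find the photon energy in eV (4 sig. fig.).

E_6 = −13.60/36 = −0.3778 eV and E_5 = −13.60/25 = −0.5440 eV.
The photon energy is |E_6 − E_5| = 0.1662 eV.

0.1662 eV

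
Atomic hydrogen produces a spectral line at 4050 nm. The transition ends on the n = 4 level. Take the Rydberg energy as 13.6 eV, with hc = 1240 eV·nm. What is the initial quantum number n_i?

n_i = 5

The photon energy is ΔE = hc/λ = 1240 / 4050 = 0.3062 eV.
With Z = 1, ΔE = 13.60 × (1/n_f² − 1/n_i²), so 1/n_f² − 1/n_i² = 0.02251.
With n_f = 4: 1/n_i² = 1/16 − 0.02251 = 0.03999, so n_i ≈ 5.00.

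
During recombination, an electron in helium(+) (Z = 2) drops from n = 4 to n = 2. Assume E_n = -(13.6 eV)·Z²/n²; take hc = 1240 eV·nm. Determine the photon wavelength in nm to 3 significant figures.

122 nm

For Z = 2 the level energies scale as Z², so the effective Rydberg energy is 13.6 × 4 = 54.40 eV.
ΔE = 54.40 × (1/2² − 1/4²) = 54.40 × 0.1875 = 10.20 eV.
λ = hc/ΔE = 1240 / 10.20 = 122 nm.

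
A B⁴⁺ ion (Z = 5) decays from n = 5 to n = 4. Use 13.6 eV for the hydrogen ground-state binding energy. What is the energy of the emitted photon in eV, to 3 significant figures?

7.65 eV

The Bohr energies scale as Z², so for Z = 5: E_n = −340.0/n² eV.
E_5 = −340.0/25 = −13.60 eV and E_4 = −340.0/16 = −21.25 eV.
The photon energy is |E_5 − E_4| = 7.65 eV.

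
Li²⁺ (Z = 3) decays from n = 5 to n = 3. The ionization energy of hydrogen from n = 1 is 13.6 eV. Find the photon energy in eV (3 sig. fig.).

The Bohr energies scale as Z², so for Z = 3: E_n = −122.4/n² eV.
E_5 = −122.4/25 = −4.896 eV and E_3 = −122.4/9 = −13.60 eV.
The photon energy is |E_5 − E_3| = 8.70 eV.

8.70 eV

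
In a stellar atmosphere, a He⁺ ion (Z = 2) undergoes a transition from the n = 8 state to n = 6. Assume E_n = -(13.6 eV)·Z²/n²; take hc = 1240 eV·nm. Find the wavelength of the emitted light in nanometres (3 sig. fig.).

For Z = 2 the level energies scale as Z², so the effective Rydberg energy is 13.6 × 4 = 54.40 eV.
ΔE = 54.40 × (1/6² − 1/8²) = 54.40 × 0.01215 = 0.6611 eV.
λ = hc/ΔE = 1240 / 0.6611 = 1880 nm.

1880 nm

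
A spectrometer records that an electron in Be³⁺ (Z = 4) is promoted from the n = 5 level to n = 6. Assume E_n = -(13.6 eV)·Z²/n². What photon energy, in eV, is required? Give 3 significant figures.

2.66 eV

The Bohr energies scale as Z², so for Z = 4: E_n = −217.6/n² eV.
E_6 = −217.6/36 = −6.044 eV and E_5 = −217.6/25 = −8.704 eV.
The photon energy is |E_6 − E_5| = 2.66 eV.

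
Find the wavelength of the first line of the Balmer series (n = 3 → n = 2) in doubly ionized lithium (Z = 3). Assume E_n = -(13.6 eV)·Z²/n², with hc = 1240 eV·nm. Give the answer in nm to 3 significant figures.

The Balmer series terminates on n_f = 2; the first line has n_i = 2+1 = 3.
ΔE = 122.4 × (1/2² − 1/3²) = 17.00 eV.
λ = 1240 / 17.00 = 72.9 nm.

72.9 nm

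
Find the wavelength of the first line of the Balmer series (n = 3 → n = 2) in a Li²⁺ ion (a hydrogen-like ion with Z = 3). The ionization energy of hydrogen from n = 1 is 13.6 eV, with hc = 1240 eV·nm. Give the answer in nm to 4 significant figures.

The Balmer series terminates on n_f = 2; the first line has n_i = 2+1 = 3.
ΔE = 122.4 × (1/2² − 1/3²) = 17.00 eV.
λ = 1240 / 17.00 = 72.94 nm.

72.94 nm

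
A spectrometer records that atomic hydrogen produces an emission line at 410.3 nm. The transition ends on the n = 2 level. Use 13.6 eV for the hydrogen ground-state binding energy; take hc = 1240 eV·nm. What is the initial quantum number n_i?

n_i = 6

The photon energy is ΔE = hc/λ = 1240 / 410.3 = 3.022 eV.
With Z = 1, ΔE = 13.60 × (1/n_f² − 1/n_i²), so 1/n_f² − 1/n_i² = 0.2222.
With n_f = 2: 1/n_i² = 1/4 − 0.2222 = 0.02778, so n_i ≈ 6.00.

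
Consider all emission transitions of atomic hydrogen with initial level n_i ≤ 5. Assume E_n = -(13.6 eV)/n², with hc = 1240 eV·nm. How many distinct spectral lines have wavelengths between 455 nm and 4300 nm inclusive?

Enumerate all n_i → n_f pairs with 1 ≤ n_f < n_i ≤ 5 and compute λ = 1240 / [13.6·1·(1/n_f² − 1/n_i²)].
Lines falling in [455, 4300] nm: 4→2 (486.3 nm), 3→2 (656.5 nm), 5→3 (1282 nm), 4→3 (1876 nm), 5→4 (4052 nm).

5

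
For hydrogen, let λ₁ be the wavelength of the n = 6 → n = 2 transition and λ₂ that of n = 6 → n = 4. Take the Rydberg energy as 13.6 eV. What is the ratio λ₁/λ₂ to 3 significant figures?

0.156

λ ∝ 1/ΔE ∝ 1/(1/n_f² − 1/n_i²), and the Z² and hc factors cancel in the ratio.
λ₁/λ₂ = (1/4² − 1/6²)/(1/2² − 1/6²) = 0.03472/0.2222 = 0.156.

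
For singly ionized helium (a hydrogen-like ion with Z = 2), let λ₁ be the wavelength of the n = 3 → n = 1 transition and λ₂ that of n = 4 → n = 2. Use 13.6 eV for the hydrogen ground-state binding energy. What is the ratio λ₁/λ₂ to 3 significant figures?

0.211

λ ∝ 1/ΔE ∝ 1/(1/n_f² − 1/n_i²), and the Z² and hc factors cancel in the ratio.
λ₁/λ₂ = (1/2² − 1/4²)/(1/1² − 1/3²) = 0.1875/0.8889 = 0.211.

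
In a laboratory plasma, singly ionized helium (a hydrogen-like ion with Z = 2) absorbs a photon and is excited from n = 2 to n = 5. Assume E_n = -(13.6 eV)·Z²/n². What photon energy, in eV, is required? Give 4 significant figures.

The Bohr energies scale as Z², so for Z = 2: E_n = −54.40/n² eV.
E_5 = −54.40/25 = −2.176 eV and E_2 = −54.40/4 = −13.60 eV.
The photon energy is |E_5 − E_2| = 11.42 eV.

11.42 eV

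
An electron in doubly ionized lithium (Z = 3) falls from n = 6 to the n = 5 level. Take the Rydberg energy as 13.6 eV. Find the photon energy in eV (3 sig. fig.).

1.50 eV

The Bohr energies scale as Z², so for Z = 3: E_n = −122.4/n² eV.
E_6 = −122.4/36 = −3.400 eV and E_5 = −122.4/25 = −4.896 eV.
The photon energy is |E_6 − E_5| = 1.50 eV.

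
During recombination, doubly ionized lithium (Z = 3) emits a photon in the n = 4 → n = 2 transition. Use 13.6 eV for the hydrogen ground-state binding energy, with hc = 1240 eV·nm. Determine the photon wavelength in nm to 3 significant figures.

For Z = 3 the level energies scale as Z², so the effective Rydberg energy is 13.6 × 9 = 122.4 eV.
ΔE = 122.4 × (1/2² − 1/4²) = 122.4 × 0.1875 = 22.95 eV.
λ = hc/ΔE = 1240 / 22.95 = 54.0 nm.

54.0 nm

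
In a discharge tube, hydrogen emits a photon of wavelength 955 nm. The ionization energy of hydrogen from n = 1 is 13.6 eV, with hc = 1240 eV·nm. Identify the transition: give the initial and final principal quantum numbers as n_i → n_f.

n_i = 8, n_f = 3

The photon energy is ΔE = hc/λ = 1240 / 955 = 1.298 eV.
With Z = 1, ΔE = 13.60 × (1/n_f² − 1/n_i²), so 1/n_f² − 1/n_i² = 0.09547.
Trying n_f = 3 gives 1/n_i² = 0.01564, i.e. n_i ≈ 8; this pair matches.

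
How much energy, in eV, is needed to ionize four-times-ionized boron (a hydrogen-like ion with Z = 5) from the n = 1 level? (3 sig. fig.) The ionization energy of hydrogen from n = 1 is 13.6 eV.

E_n = −13.6 Z²/n² = −340.0/n² eV for Z = 5.
E_1 = −340.0/1 = −340 eV, so ionization (to E = 0) requires 340 eV.

340 eV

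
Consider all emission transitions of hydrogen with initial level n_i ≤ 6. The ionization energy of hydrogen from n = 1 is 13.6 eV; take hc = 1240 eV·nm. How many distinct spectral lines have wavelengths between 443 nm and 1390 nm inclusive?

Enumerate all n_i → n_f pairs with 1 ≤ n_f < n_i ≤ 6 and compute λ = 1240 / [13.6·1·(1/n_f² − 1/n_i²)].
Lines falling in [443, 1390] nm: 4→2 (486.3 nm), 3→2 (656.5 nm), 6→3 (1094 nm), 5→3 (1282 nm).

4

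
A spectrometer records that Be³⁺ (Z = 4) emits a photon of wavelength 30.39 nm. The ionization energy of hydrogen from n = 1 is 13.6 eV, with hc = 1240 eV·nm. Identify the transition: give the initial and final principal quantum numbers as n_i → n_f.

n_i = 4, n_f = 2

The photon energy is ΔE = hc/λ = 1240 / 30.39 = 40.80 eV.
With Z = 4, ΔE = 217.6 × (1/n_f² − 1/n_i²), so 1/n_f² − 1/n_i² = 0.1875.
Trying n_f = 2 gives 1/n_i² = 0.06249, i.e. n_i ≈ 4; this pair matches.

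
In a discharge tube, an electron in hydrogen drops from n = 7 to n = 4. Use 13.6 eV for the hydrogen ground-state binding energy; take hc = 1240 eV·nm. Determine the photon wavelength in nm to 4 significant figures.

ΔE = 13.60 × (1/4² − 1/7²) = 13.60 × 0.04209 = 0.5724 eV.
λ = hc/ΔE = 1240 / 0.5724 = 2166 nm.
This line belongs to the Brackett series.

2166 nm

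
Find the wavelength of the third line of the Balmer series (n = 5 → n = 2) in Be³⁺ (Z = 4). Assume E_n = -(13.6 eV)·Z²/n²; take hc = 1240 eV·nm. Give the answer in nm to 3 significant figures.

The Balmer series terminates on n_f = 2; the third line has n_i = 2+3 = 5.
ΔE = 217.6 × (1/2² − 1/5²) = 45.70 eV.
λ = 1240 / 45.70 = 27.1 nm.

27.1 nm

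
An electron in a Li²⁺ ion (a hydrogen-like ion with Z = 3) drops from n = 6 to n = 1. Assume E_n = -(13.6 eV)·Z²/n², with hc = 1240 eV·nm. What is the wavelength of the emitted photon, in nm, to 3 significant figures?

10.4 nm

For Z = 3 the level energies scale as Z², so the effective Rydberg energy is 13.6 × 9 = 122.4 eV.
ΔE = 122.4 × (1/1² − 1/6²) = 122.4 × 0.9722 = 119.0 eV.
λ = hc/ΔE = 1240 / 119.0 = 10.4 nm.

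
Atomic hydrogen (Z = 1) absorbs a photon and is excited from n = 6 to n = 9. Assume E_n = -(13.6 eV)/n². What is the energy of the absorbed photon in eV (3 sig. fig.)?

E_9 = −13.60/81 = −0.1679 eV and E_6 = −13.60/36 = −0.3778 eV.
The photon energy is |E_9 − E_6| = 0.210 eV.

0.210 eV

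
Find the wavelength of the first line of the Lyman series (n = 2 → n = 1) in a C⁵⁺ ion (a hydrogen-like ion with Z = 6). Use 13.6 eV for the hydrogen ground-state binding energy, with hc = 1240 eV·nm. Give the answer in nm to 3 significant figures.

3.38 nm

The Lyman series terminates on n_f = 1; the first line has n_i = 1+1 = 2.
ΔE = 489.6 × (1/1² − 1/2²) = 367.2 eV.
λ = 1240 / 367.2 = 3.38 nm.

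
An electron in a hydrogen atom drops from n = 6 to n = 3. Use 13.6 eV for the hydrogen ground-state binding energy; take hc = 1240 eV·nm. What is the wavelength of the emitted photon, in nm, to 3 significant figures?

1090 nm

ΔE = 13.60 × (1/3² − 1/6²) = 13.60 × 0.08333 = 1.133 eV.
λ = hc/ΔE = 1240 / 1.133 = 1090 nm.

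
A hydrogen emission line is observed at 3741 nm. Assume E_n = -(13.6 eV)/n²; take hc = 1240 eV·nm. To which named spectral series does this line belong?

Pfund

ΔE = 1240/3741 = 0.3315 eV.
This matches 13.6 × (1/5² − 1/8²), so n_f = 5: the Pfund series.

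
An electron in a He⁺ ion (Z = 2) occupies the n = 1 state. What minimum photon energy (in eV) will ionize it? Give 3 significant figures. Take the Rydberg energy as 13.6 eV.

E_n = −13.6 Z²/n² = −54.40/n² eV for Z = 2.
E_1 = −54.40/1 = −54.4 eV, so ionization (to E = 0) requires 54.4 eV.

54.4 eV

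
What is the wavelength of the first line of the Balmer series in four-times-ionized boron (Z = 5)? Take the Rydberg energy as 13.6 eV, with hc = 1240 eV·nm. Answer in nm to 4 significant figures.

The Balmer series terminates on n_f = 2; the first line has n_i = 2+1 = 3.
ΔE = 340.0 × (1/2² − 1/3²) = 47.22 eV.
λ = 1240 / 47.22 = 26.26 nm.

26.26 nm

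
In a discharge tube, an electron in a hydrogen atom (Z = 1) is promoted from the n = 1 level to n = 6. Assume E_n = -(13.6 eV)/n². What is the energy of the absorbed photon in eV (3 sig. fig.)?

E_6 = −13.60/36 = −0.3778 eV and E_1 = −13.60/1 = −13.60 eV.
The photon energy is |E_6 − E_1| = 13.2 eV.

13.2 eV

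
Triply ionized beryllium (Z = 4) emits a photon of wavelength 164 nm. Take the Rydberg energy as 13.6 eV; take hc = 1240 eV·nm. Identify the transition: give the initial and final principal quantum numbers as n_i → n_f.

n_i = 6, n_f = 4

The photon energy is ΔE = hc/λ = 1240 / 164 = 7.561 eV.
With Z = 4, ΔE = 217.6 × (1/n_f² − 1/n_i²), so 1/n_f² − 1/n_i² = 0.03475.
Trying n_f = 4 gives 1/n_i² = 0.02775, i.e. n_i ≈ 6; this pair matches.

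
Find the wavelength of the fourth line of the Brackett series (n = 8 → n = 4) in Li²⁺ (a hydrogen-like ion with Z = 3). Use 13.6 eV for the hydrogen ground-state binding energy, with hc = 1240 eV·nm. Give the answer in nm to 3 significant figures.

216 nm

The Brackett series terminates on n_f = 4; the fourth line has n_i = 4+4 = 8.
ΔE = 122.4 × (1/4² − 1/8²) = 5.738 eV.
λ = 1240 / 5.738 = 216 nm.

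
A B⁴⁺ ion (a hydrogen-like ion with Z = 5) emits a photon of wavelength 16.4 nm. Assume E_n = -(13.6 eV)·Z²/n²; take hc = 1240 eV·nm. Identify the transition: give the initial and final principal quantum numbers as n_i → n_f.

The photon energy is ΔE = hc/λ = 1240 / 16.4 = 75.61 eV.
With Z = 5, ΔE = 340.0 × (1/n_f² − 1/n_i²), so 1/n_f² − 1/n_i² = 0.2224.
Trying n_f = 2 gives 1/n_i² = 0.02762, i.e. n_i ≈ 6; this pair matches.

n_i = 6, n_f = 2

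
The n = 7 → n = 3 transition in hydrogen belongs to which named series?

Paschen

The series is set by the lower level: n_f = 3 is the Paschen series.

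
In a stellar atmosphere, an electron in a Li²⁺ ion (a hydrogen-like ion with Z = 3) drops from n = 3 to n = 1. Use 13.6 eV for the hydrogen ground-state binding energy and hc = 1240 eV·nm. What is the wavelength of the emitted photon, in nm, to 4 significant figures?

11.40 nm

For Z = 3 the level energies scale as Z², so the effective Rydberg energy is 13.6 × 9 = 122.4 eV.
ΔE = 122.4 × (1/1² − 1/3²) = 122.4 × 0.8889 = 108.8 eV.
λ = hc/ΔE = 1240 / 108.8 = 11.40 nm.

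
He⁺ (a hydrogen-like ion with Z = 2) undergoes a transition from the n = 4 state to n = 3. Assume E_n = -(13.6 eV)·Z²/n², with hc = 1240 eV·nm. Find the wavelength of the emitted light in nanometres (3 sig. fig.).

For Z = 2 the level energies scale as Z², so the effective Rydberg energy is 13.6 × 4 = 54.40 eV.
ΔE = 54.40 × (1/3² − 1/4²) = 54.40 × 0.04861 = 2.644 eV.
λ = hc/ΔE = 1240 / 2.644 = 469 nm.

469 nm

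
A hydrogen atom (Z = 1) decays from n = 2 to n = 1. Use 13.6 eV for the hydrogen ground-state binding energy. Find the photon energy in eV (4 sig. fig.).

10.20 eV

E_2 = −13.60/4 = −3.400 eV and E_1 = −13.60/1 = −13.60 eV.
The photon energy is |E_2 − E_1| = 10.20 eV.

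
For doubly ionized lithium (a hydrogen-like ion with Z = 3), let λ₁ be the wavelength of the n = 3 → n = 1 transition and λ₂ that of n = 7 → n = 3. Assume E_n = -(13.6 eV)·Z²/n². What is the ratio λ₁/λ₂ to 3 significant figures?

λ ∝ 1/ΔE ∝ 1/(1/n_f² − 1/n_i²), and the Z² and hc factors cancel in the ratio.
λ₁/λ₂ = (1/3² − 1/7²)/(1/1² − 1/3²) = 0.09070/0.8889 = 0.102.

0.102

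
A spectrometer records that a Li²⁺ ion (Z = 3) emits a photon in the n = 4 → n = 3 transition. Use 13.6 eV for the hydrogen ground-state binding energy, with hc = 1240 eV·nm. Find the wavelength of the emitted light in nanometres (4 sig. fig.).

208.4 nm

For Z = 3 the level energies scale as Z², so the effective Rydberg energy is 13.6 × 9 = 122.4 eV.
ΔE = 122.4 × (1/3² − 1/4²) = 122.4 × 0.04861 = 5.950 eV.
λ = hc/ΔE = 1240 / 5.950 = 208.4 nm.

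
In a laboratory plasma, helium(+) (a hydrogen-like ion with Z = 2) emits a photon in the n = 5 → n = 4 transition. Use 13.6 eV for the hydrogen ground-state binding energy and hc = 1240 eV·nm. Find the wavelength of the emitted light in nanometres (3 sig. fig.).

1010 nm

For Z = 2 the level energies scale as Z², so the effective Rydberg energy is 13.6 × 4 = 54.40 eV.
ΔE = 54.40 × (1/4² − 1/5²) = 54.40 × 0.02250 = 1.224 eV.
λ = hc/ΔE = 1240 / 1.224 = 1010 nm.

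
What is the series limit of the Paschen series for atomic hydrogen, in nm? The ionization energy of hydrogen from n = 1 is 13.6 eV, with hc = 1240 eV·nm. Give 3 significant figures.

The Paschen series has lower level n_f = 3; the series limit corresponds to n_i → ∞.
ΔE_max = 13.6 × 1 / 3² = 1.511 eV.
λ_min = 1240 / 1.511 = 821 nm.

821 nm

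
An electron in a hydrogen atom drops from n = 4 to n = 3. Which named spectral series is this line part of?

Paschen

The series is set by the lower level: n_f = 3 is the Paschen series.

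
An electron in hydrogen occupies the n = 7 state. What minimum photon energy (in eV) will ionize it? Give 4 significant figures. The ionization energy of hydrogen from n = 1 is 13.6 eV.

E_7 = −13.60/49 = −0.2776 eV, so ionization (to E = 0) requires 0.2776 eV.

0.2776 eV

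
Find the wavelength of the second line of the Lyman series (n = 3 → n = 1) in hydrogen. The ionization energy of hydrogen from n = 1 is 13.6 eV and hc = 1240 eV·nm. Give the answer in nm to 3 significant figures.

103 nm

The Lyman series terminates on n_f = 1; the second line has n_i = 1+2 = 3.
ΔE = 13.60 × (1/1² − 1/3²) = 12.09 eV.
λ = 1240 / 12.09 = 103 nm.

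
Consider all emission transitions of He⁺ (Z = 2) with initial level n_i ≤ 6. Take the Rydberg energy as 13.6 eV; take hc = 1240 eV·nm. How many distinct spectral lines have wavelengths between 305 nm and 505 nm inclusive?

Enumerate all n_i → n_f pairs with 1 ≤ n_f < n_i ≤ 6 and compute λ = 1240 / [13.6·4·(1/n_f² − 1/n_i²)].
Lines falling in [305, 505] nm: 5→3 (320.5 nm), 4→3 (468.9 nm).

2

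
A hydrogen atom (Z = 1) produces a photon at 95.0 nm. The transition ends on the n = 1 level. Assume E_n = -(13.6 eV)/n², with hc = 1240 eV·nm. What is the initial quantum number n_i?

n_i = 5

The photon energy is ΔE = hc/λ = 1240 / 95.0 = 13.05 eV.
With Z = 1, ΔE = 13.60 × (1/n_f² − 1/n_i²), so 1/n_f² − 1/n_i² = 0.9598.
With n_f = 1: 1/n_i² = 1/1 − 0.9598 = 0.04025, so n_i ≈ 4.98.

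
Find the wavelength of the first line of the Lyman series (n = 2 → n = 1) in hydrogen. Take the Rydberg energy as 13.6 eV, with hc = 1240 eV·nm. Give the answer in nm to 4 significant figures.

The Lyman series terminates on n_f = 1; the first line has n_i = 1+1 = 2.
ΔE = 13.60 × (1/1² − 1/2²) = 10.20 eV.
λ = 1240 / 10.20 = 121.6 nm.

121.6 nm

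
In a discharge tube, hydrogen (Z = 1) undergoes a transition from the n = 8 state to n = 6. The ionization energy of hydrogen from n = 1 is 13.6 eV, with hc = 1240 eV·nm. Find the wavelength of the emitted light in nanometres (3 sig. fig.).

7500 nm

ΔE = 13.60 × (1/6² − 1/8²) = 13.60 × 0.01215 = 0.1653 eV.
λ = hc/ΔE = 1240 / 0.1653 = 7500 nm.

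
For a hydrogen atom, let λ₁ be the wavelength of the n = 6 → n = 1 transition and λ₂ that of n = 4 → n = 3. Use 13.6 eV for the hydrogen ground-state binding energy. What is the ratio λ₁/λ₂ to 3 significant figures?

0.0500

λ ∝ 1/ΔE ∝ 1/(1/n_f² − 1/n_i²), and the Z² and hc factors cancel in the ratio.
λ₁/λ₂ = (1/3² − 1/4²)/(1/1² − 1/6²) = 0.04861/0.9722 = 0.0500.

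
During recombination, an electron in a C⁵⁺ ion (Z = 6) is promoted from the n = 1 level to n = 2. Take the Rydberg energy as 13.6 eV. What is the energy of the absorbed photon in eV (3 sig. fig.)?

367 eV

The Bohr energies scale as Z², so for Z = 6: E_n = −489.6/n² eV.
E_2 = −489.6/4 = −122.4 eV and E_1 = −489.6/1 = −489.6 eV.
The photon energy is |E_2 − E_1| = 367 eV.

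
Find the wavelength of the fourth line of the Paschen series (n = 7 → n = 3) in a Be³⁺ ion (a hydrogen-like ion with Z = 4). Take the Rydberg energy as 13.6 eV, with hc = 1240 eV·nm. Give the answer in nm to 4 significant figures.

62.83 nm

The Paschen series terminates on n_f = 3; the fourth line has n_i = 3+4 = 7.
ΔE = 217.6 × (1/3² − 1/7²) = 19.74 eV.
λ = 1240 / 19.74 = 62.83 nm.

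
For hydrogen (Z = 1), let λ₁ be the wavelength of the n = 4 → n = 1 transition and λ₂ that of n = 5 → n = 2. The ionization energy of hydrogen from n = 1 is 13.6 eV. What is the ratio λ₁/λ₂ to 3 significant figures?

0.224

λ ∝ 1/ΔE ∝ 1/(1/n_f² − 1/n_i²), and the Z² and hc factors cancel in the ratio.
λ₁/λ₂ = (1/2² − 1/5²)/(1/1² − 1/4²) = 0.2100/0.9375 = 0.224.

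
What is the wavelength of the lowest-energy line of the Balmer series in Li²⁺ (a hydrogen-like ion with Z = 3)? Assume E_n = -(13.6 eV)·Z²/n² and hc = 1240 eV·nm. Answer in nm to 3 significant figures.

72.9 nm

The Balmer series terminates on n_f = 2; the first line has n_i = 2+1 = 3.
ΔE = 122.4 × (1/2² − 1/3²) = 17.00 eV.
λ = 1240 / 17.00 = 72.9 nm.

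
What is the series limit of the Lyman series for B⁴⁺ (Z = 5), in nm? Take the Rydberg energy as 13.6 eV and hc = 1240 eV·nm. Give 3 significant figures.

The Lyman series has lower level n_f = 1; the series limit corresponds to n_i → ∞.
ΔE_max = 13.6 × 25 / 1² = 340.0 eV.
λ_min = 1240 / 340.0 = 3.65 nm.

3.65 nm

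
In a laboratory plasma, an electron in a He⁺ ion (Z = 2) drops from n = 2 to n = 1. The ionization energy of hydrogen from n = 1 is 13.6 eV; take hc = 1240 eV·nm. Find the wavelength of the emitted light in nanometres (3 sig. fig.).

For Z = 2 the level energies scale as Z², so the effective Rydberg energy is 13.6 × 4 = 54.40 eV.
ΔE = 54.40 × (1/1² − 1/2²) = 54.40 × 0.7500 = 40.80 eV.
λ = hc/ΔE = 1240 / 40.80 = 30.4 nm.

30.4 nm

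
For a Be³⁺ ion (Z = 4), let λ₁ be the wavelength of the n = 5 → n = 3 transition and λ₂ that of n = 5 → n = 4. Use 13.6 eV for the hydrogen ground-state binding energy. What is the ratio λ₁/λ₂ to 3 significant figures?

0.316

λ ∝ 1/ΔE ∝ 1/(1/n_f² − 1/n_i²), and the Z² and hc factors cancel in the ratio.
λ₁/λ₂ = (1/4² − 1/5²)/(1/3² − 1/5²) = 0.02250/0.07111 = 0.316.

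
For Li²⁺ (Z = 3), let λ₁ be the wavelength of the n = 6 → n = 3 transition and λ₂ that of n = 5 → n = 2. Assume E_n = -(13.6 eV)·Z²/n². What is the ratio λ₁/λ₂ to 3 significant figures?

2.52

λ ∝ 1/ΔE ∝ 1/(1/n_f² − 1/n_i²), and the Z² and hc factors cancel in the ratio.
λ₁/λ₂ = (1/2² − 1/5²)/(1/3² − 1/6²) = 0.2100/0.08333 = 2.52.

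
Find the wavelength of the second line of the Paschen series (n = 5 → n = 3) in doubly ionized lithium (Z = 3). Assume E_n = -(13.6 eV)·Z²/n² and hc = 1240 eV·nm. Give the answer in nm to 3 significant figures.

142 nm

The Paschen series terminates on n_f = 3; the second line has n_i = 3+2 = 5.
ΔE = 122.4 × (1/3² − 1/5²) = 8.704 eV.
λ = 1240 / 8.704 = 142 nm.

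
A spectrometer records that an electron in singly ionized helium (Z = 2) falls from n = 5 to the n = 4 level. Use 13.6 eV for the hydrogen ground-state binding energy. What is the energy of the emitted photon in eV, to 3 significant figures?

The Bohr energies scale as Z², so for Z = 2: E_n = −54.40/n² eV.
E_5 = −54.40/25 = −2.176 eV and E_4 = −54.40/16 = −3.400 eV.
The photon energy is |E_5 − E_4| = 1.22 eV.

1.22 eV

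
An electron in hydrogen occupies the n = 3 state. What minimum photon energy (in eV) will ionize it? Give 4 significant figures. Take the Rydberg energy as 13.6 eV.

1.511 eV

E_3 = −13.60/9 = −1.511 eV, so ionization (to E = 0) requires 1.511 eV.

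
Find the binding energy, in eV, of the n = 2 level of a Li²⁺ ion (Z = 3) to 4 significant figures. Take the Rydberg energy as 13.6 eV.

E_n = −13.6 Z²/n² = −122.4/n² eV for Z = 3.
E_2 = −122.4/4 = −30.60 eV, so ionization (to E = 0) requires 30.60 eV.

30.60 eV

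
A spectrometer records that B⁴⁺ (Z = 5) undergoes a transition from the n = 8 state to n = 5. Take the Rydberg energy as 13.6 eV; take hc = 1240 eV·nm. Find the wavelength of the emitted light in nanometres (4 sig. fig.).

149.6 nm

For Z = 5 the level energies scale as Z², so the effective Rydberg energy is 13.6 × 25 = 340.0 eV.
ΔE = 340.0 × (1/5² − 1/8²) = 340.0 × 0.02438 = 8.288 eV.
λ = hc/ΔE = 1240 / 8.288 = 149.6 nm.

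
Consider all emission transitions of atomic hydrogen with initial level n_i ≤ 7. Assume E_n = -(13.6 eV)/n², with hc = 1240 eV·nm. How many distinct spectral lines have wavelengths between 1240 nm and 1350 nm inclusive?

Enumerate all n_i → n_f pairs with 1 ≤ n_f < n_i ≤ 7 and compute λ = 1240 / [13.6·1·(1/n_f² − 1/n_i²)].
Lines falling in [1240, 1350] nm: 5→3 (1282 nm).

1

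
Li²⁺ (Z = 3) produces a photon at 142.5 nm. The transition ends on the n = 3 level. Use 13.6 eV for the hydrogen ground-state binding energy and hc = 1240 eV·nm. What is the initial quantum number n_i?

n_i = 5

The photon energy is ΔE = hc/λ = 1240 / 142.5 = 8.702 eV.
With Z = 3, ΔE = 122.4 × (1/n_f² − 1/n_i²), so 1/n_f² − 1/n_i² = 0.07109.
With n_f = 3: 1/n_i² = 1/9 − 0.07109 = 0.04002, so n_i ≈ 5.00.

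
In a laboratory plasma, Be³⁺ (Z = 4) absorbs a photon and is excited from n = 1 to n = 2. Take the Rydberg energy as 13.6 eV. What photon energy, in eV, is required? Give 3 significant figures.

The Bohr energies scale as Z², so for Z = 4: E_n = −217.6/n² eV.
E_2 = −217.6/4 = −54.40 eV and E_1 = −217.6/1 = −217.6 eV.
The photon energy is |E_2 − E_1| = 163 eV.

163 eV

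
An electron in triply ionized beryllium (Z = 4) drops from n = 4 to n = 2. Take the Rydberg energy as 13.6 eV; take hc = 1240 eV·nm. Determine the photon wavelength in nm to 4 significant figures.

For Z = 4 the level energies scale as Z², so the effective Rydberg energy is 13.6 × 16 = 217.6 eV.
ΔE = 217.6 × (1/2² − 1/4²) = 217.6 × 0.1875 = 40.80 eV.
λ = hc/ΔE = 1240 / 40.80 = 30.39 nm.

30.39 nm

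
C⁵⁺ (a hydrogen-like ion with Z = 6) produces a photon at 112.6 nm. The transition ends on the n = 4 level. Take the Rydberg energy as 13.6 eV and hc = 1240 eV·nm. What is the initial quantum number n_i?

n_i = 5

The photon energy is ΔE = hc/λ = 1240 / 112.6 = 11.01 eV.
With Z = 6, ΔE = 489.6 × (1/n_f² − 1/n_i²), so 1/n_f² − 1/n_i² = 0.02249.
With n_f = 4: 1/n_i² = 1/16 − 0.02249 = 0.04001, so n_i ≈ 5.00.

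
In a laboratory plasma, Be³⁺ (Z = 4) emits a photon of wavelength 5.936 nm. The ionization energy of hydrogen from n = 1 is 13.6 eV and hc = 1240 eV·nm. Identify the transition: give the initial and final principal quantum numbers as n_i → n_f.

The photon energy is ΔE = hc/λ = 1240 / 5.936 = 208.9 eV.
With Z = 4, ΔE = 217.6 × (1/n_f² − 1/n_i²), so 1/n_f² − 1/n_i² = 0.9600.
Trying n_f = 1 gives 1/n_i² = 0.04001, i.e. n_i ≈ 5; this pair matches.

n_i = 5, n_f = 1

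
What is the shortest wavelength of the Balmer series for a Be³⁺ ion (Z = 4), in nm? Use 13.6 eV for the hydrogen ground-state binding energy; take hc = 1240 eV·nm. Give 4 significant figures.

The Balmer series has lower level n_f = 2; the series limit corresponds to n_i → ∞.
ΔE_max = 13.6 × 16 / 2² = 54.40 eV.
λ_min = 1240 / 54.40 = 22.79 nm.

22.79 nm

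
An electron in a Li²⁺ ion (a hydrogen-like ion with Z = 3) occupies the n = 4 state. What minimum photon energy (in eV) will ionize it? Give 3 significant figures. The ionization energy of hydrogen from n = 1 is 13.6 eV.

E_n = −13.6 Z²/n² = −122.4/n² eV for Z = 3.
E_4 = −122.4/16 = −7.65 eV, so ionization (to E = 0) requires 7.65 eV.

7.65 eV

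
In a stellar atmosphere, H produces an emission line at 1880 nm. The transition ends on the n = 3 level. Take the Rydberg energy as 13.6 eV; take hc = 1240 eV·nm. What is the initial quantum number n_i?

n_i = 4

The photon energy is ΔE = hc/λ = 1240 / 1880 = 0.6596 eV.
With Z = 1, ΔE = 13.60 × (1/n_f² − 1/n_i²), so 1/n_f² − 1/n_i² = 0.04850.
With n_f = 3: 1/n_i² = 1/9 − 0.04850 = 0.06261, so n_i ≈ 4.00.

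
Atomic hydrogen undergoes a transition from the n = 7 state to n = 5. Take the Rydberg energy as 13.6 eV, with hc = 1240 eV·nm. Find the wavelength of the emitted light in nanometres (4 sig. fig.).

4654 nm

ΔE = 13.60 × (1/5² − 1/7²) = 13.60 × 0.01959 = 0.2664 eV.
λ = hc/ΔE = 1240 / 0.2664 = 4654 nm.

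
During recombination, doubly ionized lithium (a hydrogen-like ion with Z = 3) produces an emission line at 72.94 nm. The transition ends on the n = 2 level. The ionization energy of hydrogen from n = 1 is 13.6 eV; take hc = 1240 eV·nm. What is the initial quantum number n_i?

The photon energy is ΔE = hc/λ = 1240 / 72.94 = 17.00 eV.
With Z = 3, ΔE = 122.4 × (1/n_f² − 1/n_i²), so 1/n_f² − 1/n_i² = 0.1389.
With n_f = 2: 1/n_i² = 1/4 − 0.1389 = 0.1111, so n_i ≈ 3.00.

n_i = 3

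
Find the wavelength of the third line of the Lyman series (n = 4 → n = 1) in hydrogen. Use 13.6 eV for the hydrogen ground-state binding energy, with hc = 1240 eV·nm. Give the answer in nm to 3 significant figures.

The Lyman series terminates on n_f = 1; the third line has n_i = 1+3 = 4.
ΔE = 13.60 × (1/1² − 1/4²) = 12.75 eV.
λ = 1240 / 12.75 = 97.3 nm.

97.3 nm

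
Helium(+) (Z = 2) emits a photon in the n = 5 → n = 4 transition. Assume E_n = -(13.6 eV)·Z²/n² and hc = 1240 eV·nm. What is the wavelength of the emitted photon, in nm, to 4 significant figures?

For Z = 2 the level energies scale as Z², so the effective Rydberg energy is 13.6 × 4 = 54.40 eV.
ΔE = 54.40 × (1/4² − 1/5²) = 54.40 × 0.02250 = 1.224 eV.
λ = hc/ΔE = 1240 / 1.224 = 1013 nm.

1013 nm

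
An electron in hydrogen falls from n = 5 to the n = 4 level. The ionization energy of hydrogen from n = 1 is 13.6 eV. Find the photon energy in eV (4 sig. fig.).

E_5 = −13.60/25 = −0.5440 eV and E_4 = −13.60/16 = −0.8500 eV.
The photon energy is |E_5 − E_4| = 0.3060 eV.

0.3060 eV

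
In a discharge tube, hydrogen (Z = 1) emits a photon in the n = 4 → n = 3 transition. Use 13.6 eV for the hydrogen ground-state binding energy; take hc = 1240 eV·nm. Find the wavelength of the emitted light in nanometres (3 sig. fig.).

1880 nm

ΔE = 13.60 × (1/3² − 1/4²) = 13.60 × 0.04861 = 0.6611 eV.
λ = hc/ΔE = 1240 / 0.6611 = 1880 nm.
This line belongs to the Paschen series.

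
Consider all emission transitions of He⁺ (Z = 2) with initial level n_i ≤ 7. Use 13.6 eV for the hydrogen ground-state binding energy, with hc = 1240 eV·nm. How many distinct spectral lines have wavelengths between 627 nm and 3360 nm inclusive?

5

Enumerate all n_i → n_f pairs with 1 ≤ n_f < n_i ≤ 7 and compute λ = 1240 / [13.6·4·(1/n_f² − 1/n_i²)].
Lines falling in [627, 3360] nm: 6→4 (656.5 nm), 5→4 (1013 nm), 7→5 (1163 nm), 6→5 (1865 nm), 7→6 (3093 nm).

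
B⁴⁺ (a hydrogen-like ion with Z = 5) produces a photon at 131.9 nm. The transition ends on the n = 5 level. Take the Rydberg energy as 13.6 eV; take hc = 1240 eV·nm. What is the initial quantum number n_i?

n_i = 9

The photon energy is ΔE = hc/λ = 1240 / 131.9 = 9.401 eV.
With Z = 5, ΔE = 340.0 × (1/n_f² − 1/n_i²), so 1/n_f² − 1/n_i² = 0.02765.
With n_f = 5: 1/n_i² = 1/25 − 0.02765 = 0.01235, so n_i ≈ 9.00.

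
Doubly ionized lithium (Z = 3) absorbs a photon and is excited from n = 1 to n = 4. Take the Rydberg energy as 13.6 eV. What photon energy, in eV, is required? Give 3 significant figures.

115 eV

The Bohr energies scale as Z², so for Z = 3: E_n = −122.4/n² eV.
E_4 = −122.4/16 = −7.650 eV and E_1 = −122.4/1 = −122.4 eV.
The photon energy is |E_4 − E_1| = 115 eV.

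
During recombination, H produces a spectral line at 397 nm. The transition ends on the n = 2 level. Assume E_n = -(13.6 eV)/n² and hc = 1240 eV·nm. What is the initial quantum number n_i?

The photon energy is ΔE = hc/λ = 1240 / 397 = 3.123 eV.
With Z = 1, ΔE = 13.60 × (1/n_f² − 1/n_i²), so 1/n_f² − 1/n_i² = 0.2297.
With n_f = 2: 1/n_i² = 1/4 − 0.2297 = 0.02034, so n_i ≈ 7.01.

n_i = 7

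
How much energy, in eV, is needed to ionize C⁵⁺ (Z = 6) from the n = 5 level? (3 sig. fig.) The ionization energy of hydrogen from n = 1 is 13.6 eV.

E_n = −13.6 Z²/n² = −489.6/n² eV for Z = 6.
E_5 = −489.6/25 = −19.6 eV, so ionization (to E = 0) requires 19.6 eV.

19.6 eV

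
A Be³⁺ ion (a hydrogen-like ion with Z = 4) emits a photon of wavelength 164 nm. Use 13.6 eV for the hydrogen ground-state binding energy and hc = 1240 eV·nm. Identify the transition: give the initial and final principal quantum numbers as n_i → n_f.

n_i = 6, n_f = 4

The photon energy is ΔE = hc/λ = 1240 / 164 = 7.561 eV.
With Z = 4, ΔE = 217.6 × (1/n_f² − 1/n_i²), so 1/n_f² − 1/n_i² = 0.03475.
Trying n_f = 4 gives 1/n_i² = 0.02775, i.e. n_i ≈ 6; this pair matches.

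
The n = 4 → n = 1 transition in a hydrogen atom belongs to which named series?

Lyman

The series is set by the lower level: n_f = 1 is the Lyman series.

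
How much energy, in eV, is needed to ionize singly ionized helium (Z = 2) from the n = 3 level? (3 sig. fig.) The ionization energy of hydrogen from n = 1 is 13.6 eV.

E_n = −13.6 Z²/n² = −54.40/n² eV for Z = 2.
E_3 = −54.40/9 = −6.04 eV, so ionization (to E = 0) requires 6.04 eV.

6.04 eV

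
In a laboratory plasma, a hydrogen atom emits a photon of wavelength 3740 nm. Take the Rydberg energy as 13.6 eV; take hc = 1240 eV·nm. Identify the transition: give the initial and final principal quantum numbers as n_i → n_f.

The photon energy is ΔE = hc/λ = 1240 / 3740 = 0.3316 eV.
With Z = 1, ΔE = 13.60 × (1/n_f² − 1/n_i²), so 1/n_f² − 1/n_i² = 0.02438.
Trying n_f = 5 gives 1/n_i² = 0.01562, i.e. n_i ≈ 8; this pair matches.

n_i = 8, n_f = 5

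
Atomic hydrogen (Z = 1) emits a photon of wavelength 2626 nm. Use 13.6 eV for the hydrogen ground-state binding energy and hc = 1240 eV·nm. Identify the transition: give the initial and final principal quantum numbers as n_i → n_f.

n_i = 6, n_f = 4

The photon energy is ΔE = hc/λ = 1240 / 2626 = 0.4722 eV.
With Z = 1, ΔE = 13.60 × (1/n_f² − 1/n_i²), so 1/n_f² − 1/n_i² = 0.03472.
Trying n_f = 4 gives 1/n_i² = 0.02778, i.e. n_i ≈ 6; this pair matches.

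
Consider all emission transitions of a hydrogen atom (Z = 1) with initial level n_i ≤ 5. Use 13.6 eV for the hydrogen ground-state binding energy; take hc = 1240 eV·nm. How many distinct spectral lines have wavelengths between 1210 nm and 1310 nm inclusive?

Enumerate all n_i → n_f pairs with 1 ≤ n_f < n_i ≤ 5 and compute λ = 1240 / [13.6·1·(1/n_f² − 1/n_i²)].
Lines falling in [1210, 1310] nm: 5→3 (1282 nm).

1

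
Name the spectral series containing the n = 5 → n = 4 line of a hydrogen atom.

Brackett

The series is set by the lower level: n_f = 4 is the Brackett series.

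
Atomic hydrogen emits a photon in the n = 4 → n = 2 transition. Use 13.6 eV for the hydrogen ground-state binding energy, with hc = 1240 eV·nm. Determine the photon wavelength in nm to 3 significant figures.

ΔE = 13.60 × (1/2² − 1/4²) = 13.60 × 0.1875 = 2.550 eV.
λ = hc/ΔE = 1240 / 2.550 = 486 nm.

486 nm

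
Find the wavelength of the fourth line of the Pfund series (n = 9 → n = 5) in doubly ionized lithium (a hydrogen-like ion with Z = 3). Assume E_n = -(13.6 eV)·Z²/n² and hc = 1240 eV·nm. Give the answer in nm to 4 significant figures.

The Pfund series terminates on n_f = 5; the fourth line has n_i = 5+4 = 9.
ΔE = 122.4 × (1/5² − 1/9²) = 3.385 eV.
λ = 1240 / 3.385 = 366.3 nm.

366.3 nm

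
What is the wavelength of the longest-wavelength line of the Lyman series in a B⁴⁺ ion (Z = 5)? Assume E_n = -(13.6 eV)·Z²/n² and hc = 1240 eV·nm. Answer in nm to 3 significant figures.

The Lyman series terminates on n_f = 1; the first line has n_i = 1+1 = 2.
ΔE = 340.0 × (1/1² − 1/2²) = 255.0 eV.
λ = 1240 / 255.0 = 4.86 nm.

4.86 nm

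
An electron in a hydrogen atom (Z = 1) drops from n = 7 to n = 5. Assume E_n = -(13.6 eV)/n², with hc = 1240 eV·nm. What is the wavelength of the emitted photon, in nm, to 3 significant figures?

4650 nm

ΔE = 13.60 × (1/5² − 1/7²) = 13.60 × 0.01959 = 0.2664 eV.
λ = hc/ΔE = 1240 / 0.2664 = 4650 nm.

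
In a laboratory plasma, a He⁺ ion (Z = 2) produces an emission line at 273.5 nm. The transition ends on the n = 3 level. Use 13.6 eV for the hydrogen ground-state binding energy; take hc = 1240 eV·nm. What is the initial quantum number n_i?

n_i = 6

The photon energy is ΔE = hc/λ = 1240 / 273.5 = 4.534 eV.
With Z = 2, ΔE = 54.40 × (1/n_f² − 1/n_i²), so 1/n_f² − 1/n_i² = 0.08334.
With n_f = 3: 1/n_i² = 1/9 − 0.08334 = 0.02777, so n_i ≈ 6.00.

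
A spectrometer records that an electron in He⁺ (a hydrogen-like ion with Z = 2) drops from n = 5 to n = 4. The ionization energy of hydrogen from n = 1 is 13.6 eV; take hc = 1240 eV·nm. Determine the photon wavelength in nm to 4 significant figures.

1013 nm

For Z = 2 the level energies scale as Z², so the effective Rydberg energy is 13.6 × 4 = 54.40 eV.
ΔE = 54.40 × (1/4² − 1/5²) = 54.40 × 0.02250 = 1.224 eV.
λ = hc/ΔE = 1240 / 1.224 = 1013 nm.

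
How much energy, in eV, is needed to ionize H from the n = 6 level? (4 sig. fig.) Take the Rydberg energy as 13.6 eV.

0.3778 eV

E_6 = −13.60/36 = −0.3778 eV, so ionization (to E = 0) requires 0.3778 eV.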